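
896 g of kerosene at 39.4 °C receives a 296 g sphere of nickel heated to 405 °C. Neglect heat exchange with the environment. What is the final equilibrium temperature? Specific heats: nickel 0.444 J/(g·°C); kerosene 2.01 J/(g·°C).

|Q_nickel| = |Q_kerosene|:
296·0.444·(405 − T) = 896·2.01·(T − 39.4)
131.42(405 − T) = 1801(T − 39.4)
1932.4 T = 124185  ⇒  T ≈ 64.26 °C

T_f ≈ 64.3 °C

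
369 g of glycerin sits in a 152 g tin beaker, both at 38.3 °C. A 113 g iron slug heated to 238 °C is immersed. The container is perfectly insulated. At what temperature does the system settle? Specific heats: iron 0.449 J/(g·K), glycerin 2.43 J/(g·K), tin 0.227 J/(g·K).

T_f ≈ 48.6 °C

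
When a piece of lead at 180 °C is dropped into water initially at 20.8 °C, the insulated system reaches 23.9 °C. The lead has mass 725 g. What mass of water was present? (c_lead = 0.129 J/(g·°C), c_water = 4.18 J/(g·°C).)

m ≈ 1130 g

|Q_lead| = |Q_water|:
725×0.129×(180 − 23.9) = m×4.18×(23.9 − 20.8)
12.96 m = 14599  ⇒  m ≈ 1127 g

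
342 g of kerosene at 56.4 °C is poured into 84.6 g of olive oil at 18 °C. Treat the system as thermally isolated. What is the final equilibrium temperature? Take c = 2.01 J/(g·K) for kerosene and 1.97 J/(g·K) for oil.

Heat gained plus heat lost sum to zero:
342·2.01·(T − 56.4) + 84.6·1.97·(T − 18) = 0
(687.42 + 166.66) T = 687.42·56.4 + 166.66·18
T ≈ 48.91 °C

T_f ≈ 48.9 °C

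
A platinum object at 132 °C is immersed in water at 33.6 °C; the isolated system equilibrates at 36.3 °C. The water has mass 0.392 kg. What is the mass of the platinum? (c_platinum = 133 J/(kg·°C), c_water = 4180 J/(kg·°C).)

|Q_platinum| = |Q_water|:
m·133·(132 − 36.3) = 0.392·4180·(36.3 − 33.6)
12728 m = 4424.1  ⇒  m ≈ 0.3476 kg

m ≈ 0.348 kg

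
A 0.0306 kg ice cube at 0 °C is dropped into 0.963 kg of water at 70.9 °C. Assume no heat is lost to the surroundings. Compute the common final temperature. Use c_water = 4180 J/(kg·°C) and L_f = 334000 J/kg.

T_f ≈ 66.3 °C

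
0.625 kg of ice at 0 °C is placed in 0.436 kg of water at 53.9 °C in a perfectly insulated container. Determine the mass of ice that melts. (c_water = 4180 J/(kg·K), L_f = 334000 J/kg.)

Cooling the water to 0 °C releases 0.436·4180·53.9 = 98232 J.
Fully melting the ice requires m_ice L_f = 0.625·334000 = 208750 J.
Since 98232 < 208750 J, not all the ice melts; equilibrium is at 0 °C.
Mass melted = 98232/334000 ≈ 0.2941 kg.

m_melted ≈ 0.294 kg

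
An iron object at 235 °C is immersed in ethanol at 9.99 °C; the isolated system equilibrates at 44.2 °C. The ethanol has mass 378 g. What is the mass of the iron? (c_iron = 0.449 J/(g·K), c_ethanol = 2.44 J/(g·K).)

Heat lost by the iron = heat gained by the ethanol:
m·0.449·(235 − 44.2) = 378·2.44·(44.2 − 9.99)
85.67 m = 31553  ⇒  m ≈ 368.3 g

m ≈ 368 g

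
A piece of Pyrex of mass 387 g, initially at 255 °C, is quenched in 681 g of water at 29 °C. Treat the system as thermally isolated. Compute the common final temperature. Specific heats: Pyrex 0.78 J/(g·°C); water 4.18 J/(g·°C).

T_f ≈ 50.7 °C

Set heat shed by the hot body equal to heat absorbed by the cold body:
387·0.78·(255 − T) = 681·4.18·(T − 29)
301.86(255 − T) = 2846.6(T − 29)
3148.4 T = 159525  ⇒  T ≈ 50.67 °C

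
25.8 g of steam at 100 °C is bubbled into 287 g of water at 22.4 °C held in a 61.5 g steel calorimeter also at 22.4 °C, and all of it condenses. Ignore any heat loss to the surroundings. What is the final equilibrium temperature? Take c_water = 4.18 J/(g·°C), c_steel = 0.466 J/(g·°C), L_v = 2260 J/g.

T_f ≈ 72.3 °C

Energy conservation, ΣQ = 0:
latent heat released on condensation: 25.8·2260 = 58308
  condensate cools 100→T: 25.8·4.18·(T − 100) = 107.84(T − 100)
  water warms: 287·4.18·(T − 22.4) = 1199.7(T − 22.4)
  cup: 28.66(T − 22.4)
1336.2 T = 58308 + 10784 + 27514 = 96607
T ≈ 72.30 °C, under the boiling point, so the assumption holds.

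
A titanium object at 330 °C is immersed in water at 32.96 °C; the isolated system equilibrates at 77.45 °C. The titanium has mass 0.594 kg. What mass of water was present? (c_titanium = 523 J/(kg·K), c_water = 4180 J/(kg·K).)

m ≈ 0.422 kg

Net heat exchanged in the isolated system is zero:
0.594·523·(77.45 − 330) + m·4180·(77.45 − 32.96) = 0
185968 m = 78458
m = 78458/185968 ≈ 0.4219 kg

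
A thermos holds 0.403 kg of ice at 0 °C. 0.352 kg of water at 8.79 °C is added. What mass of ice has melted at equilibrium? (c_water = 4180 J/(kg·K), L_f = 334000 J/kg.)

Water can give up m c ΔT = 0.352×4180×8.79 = 12933 J before reaching 0 °C.
Melting all 0.403 kg of ice would need 0.403×334000 = 134602 J.
That's not enough to melt it all — equilibrium is at 0 °C with ice remaining.
m_melted×334000 = 12933  ⇒  m_melted ≈ 0.03872 kg.

m_melted ≈ 0.0387 kg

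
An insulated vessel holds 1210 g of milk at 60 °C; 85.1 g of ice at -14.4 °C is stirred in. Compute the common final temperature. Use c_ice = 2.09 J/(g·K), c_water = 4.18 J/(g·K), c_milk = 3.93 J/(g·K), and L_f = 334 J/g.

T_f ≈ 49.8 °C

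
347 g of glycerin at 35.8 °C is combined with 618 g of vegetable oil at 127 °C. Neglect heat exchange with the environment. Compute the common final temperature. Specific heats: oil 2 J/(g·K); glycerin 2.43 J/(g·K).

T_f ≈ 90.0 °C

Taking heat into each body as positive, Σ m c ΔT = 0:
618×2×(T − 127) + 347×2.43×(T − 35.8) = 0
(1236 + 843.21) T = 1236×127 + 843.21×35.8
T ≈ 90.01 °C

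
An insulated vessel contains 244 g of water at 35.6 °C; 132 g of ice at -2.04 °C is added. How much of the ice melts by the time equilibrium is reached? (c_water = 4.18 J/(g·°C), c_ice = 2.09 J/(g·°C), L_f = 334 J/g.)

m_melted ≈ 107 g

Heat available from the water dropping to 0 °C: 244·4.18·35.6 = 36309 J.
Warming the ice to 0 °C takes 132·2.09·2.04 = 562.8 J, leaving 35746 J for melting.
Fully melting the ice requires m_ice L_f = 132·334 = 44088 J.
35746 J < 44088 J, so only part of the ice melts and the system sits at 0 °C.
Mass melted = 35746/334 ≈ 107 g.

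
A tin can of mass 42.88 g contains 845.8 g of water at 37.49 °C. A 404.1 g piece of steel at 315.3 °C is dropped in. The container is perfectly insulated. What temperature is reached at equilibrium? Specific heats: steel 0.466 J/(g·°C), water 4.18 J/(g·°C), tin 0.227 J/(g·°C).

T_f is the heat-capacity-weighted average of the initial temperatures:
T_f = (188.31·315.3 + 3535.4·37.49 + 9.734·37.49) / (188.31 + 3535.4 + 9.734)
    = 192283 / 3733.5 ≈ 51.50 °C

T_f ≈ 51.5 °C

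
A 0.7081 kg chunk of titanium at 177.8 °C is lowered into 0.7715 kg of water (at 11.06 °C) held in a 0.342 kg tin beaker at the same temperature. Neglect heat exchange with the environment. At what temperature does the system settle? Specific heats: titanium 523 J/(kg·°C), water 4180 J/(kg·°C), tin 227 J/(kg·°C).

T_f ≈ 27.9 °C

With ΣQ=0 the equilibrium temperature is the m·c-weighted mean:
T_f = (370.34·177.8 + 3224.9·11.06 + 77.63·11.06) / (370.34 + 3224.9 + 77.63)
    = 102371 / 3672.8 ≈ 27.87 °C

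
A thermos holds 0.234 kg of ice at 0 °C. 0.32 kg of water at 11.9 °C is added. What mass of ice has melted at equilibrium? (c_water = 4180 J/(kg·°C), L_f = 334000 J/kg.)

m_melted ≈ 0.0477 kg

Water can give up m c ΔT = 0.32×4180×11.9 = 15917 J before reaching 0 °C.
To melt every bit of ice: 0.234×334000 = 78156 J.
15917 J < 78156 J, so only part of the ice melts and the system sits at 0 °C.
m_melted×334000 = 15917  ⇒  m_melted ≈ 0.04766 kg.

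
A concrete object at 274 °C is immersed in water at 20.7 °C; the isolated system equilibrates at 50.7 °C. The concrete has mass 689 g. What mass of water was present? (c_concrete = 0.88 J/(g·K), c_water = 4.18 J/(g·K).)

Heat lost by the concrete = heat gained by the water:
689×0.88×(274 − 50.7) = m×4.18×(50.7 − 20.7)
125.4 m = 135391  ⇒  m ≈ 1080 g

m ≈ 1080 g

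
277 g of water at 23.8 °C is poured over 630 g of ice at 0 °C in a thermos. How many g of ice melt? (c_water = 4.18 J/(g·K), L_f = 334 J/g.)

m_melted ≈ 82.5 g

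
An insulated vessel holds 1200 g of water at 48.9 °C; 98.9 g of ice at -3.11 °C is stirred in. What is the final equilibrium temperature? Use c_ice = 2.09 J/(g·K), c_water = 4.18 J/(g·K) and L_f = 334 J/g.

Net heat exchanged in the isolated system is zero:
warm ice to 0 °C: 98.9·2.09·(0 − (-3.11)) = 642.84; latent heat to melt: 98.9·334 = 33033; warm the meltwater: 413.4 T; water cools: 1200·4.18·(T − 48.9) = 5016(T − 48.9)
5429.4 T = 245282 − 33675 = 211607
T ≈ 38.97 °C (positive, so assuming full melt was valid).

T_f ≈ 39.0 °C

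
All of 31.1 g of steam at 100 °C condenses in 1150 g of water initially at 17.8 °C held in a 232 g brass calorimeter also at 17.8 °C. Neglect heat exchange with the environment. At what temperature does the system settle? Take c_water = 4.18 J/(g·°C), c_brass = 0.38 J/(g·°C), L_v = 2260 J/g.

T_f ≈ 33.9 °C

Setting the total heat transfer to zero:
latent heat released on condensation: 31.1·2260 = 70286
  condensate cools 100→T: 31.1·4.18·(T − 100) = 130(T − 100)
  original water: 4807(T − 17.8)
  cup: 88.16(T − 17.8)
5025.2 T = 70286 + 13000 + 87134 = 170420
T ≈ 33.91 °C — below 100 °C, confirming all the steam condensed.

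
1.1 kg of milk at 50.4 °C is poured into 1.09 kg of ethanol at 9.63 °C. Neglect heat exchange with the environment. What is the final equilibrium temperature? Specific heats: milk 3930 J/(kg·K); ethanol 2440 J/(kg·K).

T_f ≈ 34.9 °C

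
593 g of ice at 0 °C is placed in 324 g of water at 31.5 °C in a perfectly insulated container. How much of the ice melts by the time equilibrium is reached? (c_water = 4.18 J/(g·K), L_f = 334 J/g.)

m_melted ≈ 128 g

Water can give up m c ΔT = 324·4.18·31.5 = 42661 J before reaching 0 °C.
To melt every bit of ice: 593·334 = 198062 J.
42661 J < 198062 J, so only part of the ice melts and the system sits at 0 °C.
m_melt = 42661 / L_f = 127.7 g.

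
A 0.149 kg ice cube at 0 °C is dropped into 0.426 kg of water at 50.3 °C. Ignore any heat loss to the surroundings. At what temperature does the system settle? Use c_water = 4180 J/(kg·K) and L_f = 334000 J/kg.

T_f ≈ 16.6 °C

Net heat exchanged in the isolated system is zero:
melt ice: 0.149·334000 = 49766
  meltwater 0→T: 0.149·4180·T = 622.82 T
  water cools: 0.426·4180·(T − 50.3) = 1780.7(T − 50.3)
2403.5 T = 89568 − 49766 = 39802
T ≈ 16.56 °C — above 0 °C, consistent with complete melting.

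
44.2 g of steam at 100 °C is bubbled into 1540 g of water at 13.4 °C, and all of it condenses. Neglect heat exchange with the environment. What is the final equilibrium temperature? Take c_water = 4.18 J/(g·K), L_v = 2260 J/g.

Heat gained plus heat lost sum to zero:
steam→water at 100 °C releases m L_v = 44.2·2260 = 99892
  condensed water 100 °C→T: 184.76(T − 100)
  original water: 6437.2(T − 13.4)
6622 T = 99892 + 18476 + 86258 = 204626
T ≈ 30.90 °C, under the boiling point, so the assumption holds.

T_f ≈ 30.9 °C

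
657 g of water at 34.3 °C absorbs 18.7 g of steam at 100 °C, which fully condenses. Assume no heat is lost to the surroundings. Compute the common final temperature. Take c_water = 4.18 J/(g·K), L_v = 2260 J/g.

T_f ≈ 51.1 °C

Let T be the final temperature. ΣQ_i = 0:
condense steam: −18.7·2260 = −42262
  condensed water 100 °C→T: 78.17(T − 100)
  original water: 2746.3(T − 34.3)
2824.4 T = 42262 + 7816.6 + 94197 = 144275
T ≈ 51.08 °C — below 100 °C, confirming all the steam condensed.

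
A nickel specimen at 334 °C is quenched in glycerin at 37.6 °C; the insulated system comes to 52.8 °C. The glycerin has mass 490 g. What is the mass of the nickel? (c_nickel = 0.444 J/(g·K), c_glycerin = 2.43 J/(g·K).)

Heat lost by the nickel = heat gained by the glycerin:
m×0.444×(334 − 52.8) = 490×2.43×(52.8 − 37.6)
124.85 m = 18099  ⇒  m ≈ 145 g

m ≈ 145 g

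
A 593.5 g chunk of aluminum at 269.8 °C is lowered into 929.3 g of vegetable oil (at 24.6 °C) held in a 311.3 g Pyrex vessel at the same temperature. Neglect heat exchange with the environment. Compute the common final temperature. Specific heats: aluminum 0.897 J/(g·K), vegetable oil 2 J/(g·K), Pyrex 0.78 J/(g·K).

Setting the total heat transfer to zero:
593.5×0.897×(T − 269.8) + 929.3×2×(T − 24.6) + 311.3×0.78×(T − 24.6) = 0
532.37(T − 269.8) + 1858.6(T − 24.6) + 242.81(T − 24.6) = 0
(532.37 + 1858.6 + 242.81) T = 532.37×269.8 + 1858.6×24.6 + 242.81×24.6
T = 195328 / 2633.8 = 74.2 °C

T_f ≈ 74.2 °C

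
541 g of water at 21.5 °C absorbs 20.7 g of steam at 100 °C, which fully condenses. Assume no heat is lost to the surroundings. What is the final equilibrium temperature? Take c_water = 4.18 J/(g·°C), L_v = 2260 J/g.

Taking heat into each body as positive, Σ m c ΔT = 0:
latent heat released on condensation: 20.7·2260 = 46782
  condensed water 100 °C→T: 86.53(T − 100)
  original water: 2261.4(T − 21.5)
2347.9 T = 46782 + 8652.6 + 48620 = 104054
T ≈ 44.32 °C — below 100 °C, confirming all the steam condensed.

T_f ≈ 44.3 °C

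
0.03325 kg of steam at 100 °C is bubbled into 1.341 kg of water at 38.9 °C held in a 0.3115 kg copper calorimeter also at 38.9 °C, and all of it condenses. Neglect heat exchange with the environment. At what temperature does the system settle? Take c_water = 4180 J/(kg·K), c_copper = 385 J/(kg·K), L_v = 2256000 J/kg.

Let T be the final temperature. ΣQ_i = 0:
latent heat released on condensation: 0.03325×2256000 = 75012; condensed water 100 °C→T: 138.99(T − 100); original water: 5605.4(T − 38.9); copper cup: 0.3115×385×(T − 38.9) = 119.93(T − 38.9)
5864.3 T = 75012 + 13899 + 222714 = 311625
T ≈ 53.14 °C — below 100 °C, confirming all the steam condensed.

T_f ≈ 53.1 °C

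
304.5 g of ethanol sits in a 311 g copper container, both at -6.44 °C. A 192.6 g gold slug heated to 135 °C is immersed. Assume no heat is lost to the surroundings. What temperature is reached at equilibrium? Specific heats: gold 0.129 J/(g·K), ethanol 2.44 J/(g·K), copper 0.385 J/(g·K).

Heat gained plus heat lost sum to zero:
192.6·0.129·(T − 135) + 304.5·2.44·(T − (-6.44)) + 311·0.385·(T − (-6.44)) = 0
24.85(T − 135) + 742.98(T − (-6.44)) + 119.73(T − (-6.44)) = 0
(24.85 + 742.98 + 119.73) T = 24.85·135 + 742.98·(-6.44) + 119.73·(-6.44)
T ≈ -2.48 °C

T_f ≈ -2.5 °C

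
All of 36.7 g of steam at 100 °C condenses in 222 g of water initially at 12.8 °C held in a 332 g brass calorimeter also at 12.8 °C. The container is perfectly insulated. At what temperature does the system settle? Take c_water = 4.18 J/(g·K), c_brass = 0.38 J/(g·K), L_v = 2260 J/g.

T_f ≈ 92.6 °C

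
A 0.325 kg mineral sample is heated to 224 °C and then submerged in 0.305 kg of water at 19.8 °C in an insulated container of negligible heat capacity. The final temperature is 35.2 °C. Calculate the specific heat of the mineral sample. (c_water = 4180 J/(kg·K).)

c ≈ 320 J/(kg·K)

Net heat exchanged in the isolated system is zero:
0.325·c·(35.2 − 224) + 0.305·4180·(35.2 − 19.8) = 0
-61.36 c = -19633
c = -19633/-61.36 ≈ 320 J/(kg·K)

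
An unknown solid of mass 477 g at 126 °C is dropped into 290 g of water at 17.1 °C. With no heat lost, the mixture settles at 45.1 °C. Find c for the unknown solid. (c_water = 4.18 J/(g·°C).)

c ≈ 0.88 J/(g·°C)

Setting the total heat transfer to zero:
477·c·(45.1 − 126) + 290·4.18·(45.1 − 17.1) = 0
-38589 c = -33942
c = -33942/-38589 ≈ 0.8796 J/(g·°C)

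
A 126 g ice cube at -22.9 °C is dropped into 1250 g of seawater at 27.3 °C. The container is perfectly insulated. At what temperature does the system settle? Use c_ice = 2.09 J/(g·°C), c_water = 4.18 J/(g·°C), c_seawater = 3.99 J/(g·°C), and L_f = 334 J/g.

Sum of m c ΔT and latent-heat terms is zero:
ice -22.9→0 °C: 126·2.09·22.9 = 6030.5
  fusion: m_ice L_f = 126·334 = 42084
  warm the meltwater: 526.68 T
  seawater: 4987.5(T − 27.3)
5514.2 T = 136159 − 48114 = 88044
T ≈ 15.97 °C — above 0 °C, consistent with complete melting.

T_f ≈ 16.0 °C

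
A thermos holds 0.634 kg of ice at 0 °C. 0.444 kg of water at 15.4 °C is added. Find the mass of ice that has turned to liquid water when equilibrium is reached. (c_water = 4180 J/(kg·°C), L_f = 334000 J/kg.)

Heat available from the water dropping to 0 °C: 0.444·4180·15.4 = 28581 J.
Fully melting the ice requires m_ice L_f = 0.634·334000 = 211756 J.
That's not enough to melt it all — equilibrium is at 0 °C with ice remaining.
m_melted·334000 = 28581  ⇒  m_melted ≈ 0.08557 kg.

m_melted ≈ 0.0856 kg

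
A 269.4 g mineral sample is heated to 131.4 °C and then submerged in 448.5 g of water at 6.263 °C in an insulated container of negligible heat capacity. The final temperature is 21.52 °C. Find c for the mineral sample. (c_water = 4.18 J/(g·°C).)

c ≈ 0.966 J/(g·°C)

Let T be the final temperature. ΣQ_i = 0:
269.4·c·(21.52 − 131.4) + 448.5·4.18·(21.52 − 6.263) = 0
-29602 c = -28603
c = -28603/-29602 ≈ 0.9663 J/(g·°C)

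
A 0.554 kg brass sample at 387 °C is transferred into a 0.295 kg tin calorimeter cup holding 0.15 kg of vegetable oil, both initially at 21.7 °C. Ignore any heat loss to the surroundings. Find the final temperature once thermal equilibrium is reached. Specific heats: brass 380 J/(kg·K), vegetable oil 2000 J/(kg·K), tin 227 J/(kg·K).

With ΣQ=0 the equilibrium temperature is the m·c-weighted mean:
T_f = (210.52*387 + 300*21.7 + 66.97*21.7) / (210.52 + 300 + 66.97)
    = 89434 / 577.49 ≈ 154.87 °C

T_f ≈ 154.9 °C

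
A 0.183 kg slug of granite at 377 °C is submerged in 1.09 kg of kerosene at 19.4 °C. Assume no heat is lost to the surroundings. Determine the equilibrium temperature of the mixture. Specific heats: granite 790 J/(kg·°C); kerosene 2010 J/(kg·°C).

T_f = Σ m_i c_i T_i / Σ m_i c_i:
T_f = (144.57·377 + 2190.9·19.4) / (144.57 + 2190.9)
    = 97006 / 2335.5 ≈ 41.54 °C

T_f ≈ 41.5 °C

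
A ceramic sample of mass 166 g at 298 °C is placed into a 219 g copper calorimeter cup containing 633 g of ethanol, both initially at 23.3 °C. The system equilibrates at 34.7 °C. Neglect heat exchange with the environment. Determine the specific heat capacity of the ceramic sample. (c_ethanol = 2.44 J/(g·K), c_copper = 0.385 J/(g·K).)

c ≈ 0.425 J/(g·K)

Heat gained plus heat lost sum to zero:
166·c·(34.7 − 298) + 633·2.44·(34.7 − 23.3) + 219·0.385·(34.7 − 23.3) = 0
-43708 c = -18569
c = -18569/-43708 ≈ 0.4248 J/(g·K)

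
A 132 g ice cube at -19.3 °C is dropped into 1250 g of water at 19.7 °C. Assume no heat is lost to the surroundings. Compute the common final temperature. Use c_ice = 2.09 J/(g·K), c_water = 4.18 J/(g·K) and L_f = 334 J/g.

T_f ≈ 9.3 °C

Let T be the final temperature. ΣQ_i = 0:
warm ice to 0 °C: 132×2.09×(0 − (-19.3)) = 5324.5
  latent heat to melt: 132×334 = 44088
  warm the meltwater: 551.76 T
  water: 5225(T − 19.7)
5776.8 T = 102932 − 49412 = 53520
T ≈ 9.26 °C — above 0 °C, consistent with complete melting.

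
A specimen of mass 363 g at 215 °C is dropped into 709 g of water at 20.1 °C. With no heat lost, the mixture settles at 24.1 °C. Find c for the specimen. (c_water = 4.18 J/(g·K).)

c ≈ 0.171 J/(g·K)

Conservation of energy gives ΣQ = 0:
363×c×(24.1 − 215) + 709×4.18×(24.1 − 20.1) = 0
-69297 c = -11854
c = -11854/-69297 ≈ 0.1711 J/(g·K)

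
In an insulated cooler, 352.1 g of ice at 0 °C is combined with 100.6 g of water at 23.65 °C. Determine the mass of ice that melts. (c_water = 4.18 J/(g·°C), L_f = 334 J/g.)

m_melted ≈ 29.8 g

Water can give up m c ΔT = 100.6×4.18×23.65 = 9945 J before reaching 0 °C.
Fully melting the ice requires m_ice L_f = 352.1×334 = 117601 J.
Since 9945 < 117601 J, not all the ice melts; equilibrium is at 0 °C.
m_melted×334 = 9945  ⇒  m_melted ≈ 29.78 g.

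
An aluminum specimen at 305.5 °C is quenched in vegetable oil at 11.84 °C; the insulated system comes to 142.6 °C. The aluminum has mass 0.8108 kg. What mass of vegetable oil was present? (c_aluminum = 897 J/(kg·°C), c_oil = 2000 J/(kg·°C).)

m ≈ 0.453 kg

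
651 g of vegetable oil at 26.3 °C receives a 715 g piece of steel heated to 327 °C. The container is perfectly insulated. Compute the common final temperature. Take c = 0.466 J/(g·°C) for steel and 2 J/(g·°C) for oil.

T_f ≈ 87.6 °C

Energy conservation, ΣQ = 0:
715*0.466*(T − 327) + 651*2*(T − 26.3) = 0
1635.2 T = 143196
T = 143196/1635.2 ≈ 87.57 °C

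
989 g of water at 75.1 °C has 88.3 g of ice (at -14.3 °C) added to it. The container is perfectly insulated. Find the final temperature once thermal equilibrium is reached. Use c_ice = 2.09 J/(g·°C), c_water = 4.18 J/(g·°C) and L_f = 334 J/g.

Let T be the final temperature. ΣQ_i = 0:
ice -14.3→0 °C: 88.3×2.09×14.3 = 2639
  latent heat to melt: 88.3×334 = 29492
  warm the meltwater: 369.09 T
  water: 4134(T − 75.1)
4503.1 T = 310465 − 32131 = 278334
T ≈ 61.81 °C — above 0 °C, consistent with complete melting.

T_f ≈ 61.8 °C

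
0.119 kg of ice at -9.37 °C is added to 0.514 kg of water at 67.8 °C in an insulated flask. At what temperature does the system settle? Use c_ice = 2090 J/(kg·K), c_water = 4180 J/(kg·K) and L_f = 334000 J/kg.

T_f ≈ 39.2 °C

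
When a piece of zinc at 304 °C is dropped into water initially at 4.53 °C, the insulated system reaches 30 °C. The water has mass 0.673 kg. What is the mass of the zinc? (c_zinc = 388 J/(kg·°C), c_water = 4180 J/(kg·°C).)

m ≈ 0.674 kg

Heat lost by the zinc = heat gained by the water:
m·388·(304 − 30) = 0.673·4180·(30 − 4.53)
106312 m = 71651  ⇒  m ≈ 0.674 kg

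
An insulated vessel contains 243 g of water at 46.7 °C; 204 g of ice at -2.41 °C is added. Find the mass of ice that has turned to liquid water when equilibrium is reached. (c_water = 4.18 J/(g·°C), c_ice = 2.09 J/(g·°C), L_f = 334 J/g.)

m_melted ≈ 139 g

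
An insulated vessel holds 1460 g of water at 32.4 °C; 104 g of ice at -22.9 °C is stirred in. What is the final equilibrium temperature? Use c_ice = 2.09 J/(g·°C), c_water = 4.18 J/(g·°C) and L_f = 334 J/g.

T_f ≈ 24.2 °C

Setting the total heat transfer to zero:
ice -22.9→0 °C: 104·2.09·22.9 = 4977.5
  fusion: m_ice L_f = 104·334 = 34736
  warm the meltwater: 434.72 T
  water cools: 1460·4.18·(T − 32.4) = 6102.8(T − 32.4)
6537.5 T = 197731 − 39714 = 158017
T ≈ 24.17 °C — above 0 °C, consistent with complete melting.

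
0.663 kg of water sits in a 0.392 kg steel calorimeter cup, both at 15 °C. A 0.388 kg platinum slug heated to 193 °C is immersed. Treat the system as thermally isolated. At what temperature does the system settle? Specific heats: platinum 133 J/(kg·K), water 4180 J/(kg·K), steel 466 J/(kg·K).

With ΣQ=0 the equilibrium temperature is the m·c-weighted mean:
T_f = (51.6×193 + 2771.3×15 + 182.67×15) / (51.6 + 2771.3 + 182.67)
    = 54270 / 3005.6 ≈ 18.06 °C

T_f ≈ 18.1 °C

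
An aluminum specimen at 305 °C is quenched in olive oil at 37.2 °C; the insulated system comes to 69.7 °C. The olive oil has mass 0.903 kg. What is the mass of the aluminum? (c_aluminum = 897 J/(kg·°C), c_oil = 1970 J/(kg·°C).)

m ≈ 0.274 kg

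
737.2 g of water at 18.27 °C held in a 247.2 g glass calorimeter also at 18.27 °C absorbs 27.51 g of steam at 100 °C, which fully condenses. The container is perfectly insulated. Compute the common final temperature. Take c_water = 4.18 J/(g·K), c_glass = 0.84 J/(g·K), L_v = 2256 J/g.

T_f ≈ 39.3 °C

Let T be the final temperature. ΣQ_i = 0:
latent heat released on condensation: 27.51×2256 = 62063
  condensate cools 100→T: 27.51×4.18×(T − 100) = 114.99(T − 100)
  water warms: 737.2×4.18×(T − 18.27) = 3081.5(T − 18.27)
  cup: 207.65(T − 18.27)
3404.1 T = 62063 + 11499 + 60093 = 133654
T ≈ 39.26 °C (< 100 °C, so full condensation is consistent).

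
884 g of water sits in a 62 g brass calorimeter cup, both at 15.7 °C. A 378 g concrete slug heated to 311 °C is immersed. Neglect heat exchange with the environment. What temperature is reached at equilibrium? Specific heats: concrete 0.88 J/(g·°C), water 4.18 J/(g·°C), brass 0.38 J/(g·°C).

T_f ≈ 39.9 °C

With ΣQ=0 the equilibrium temperature is the m·c-weighted mean:
T_f = (332.64*311 + 3695.1*15.7 + 23.56*15.7) / (332.64 + 3695.1 + 23.56)
    = 161834 / 4051.3 ≈ 39.95 °C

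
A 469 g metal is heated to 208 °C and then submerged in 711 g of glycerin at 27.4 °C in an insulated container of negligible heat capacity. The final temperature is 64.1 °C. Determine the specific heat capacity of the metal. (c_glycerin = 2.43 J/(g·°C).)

c ≈ 0.94 J/(g·°C)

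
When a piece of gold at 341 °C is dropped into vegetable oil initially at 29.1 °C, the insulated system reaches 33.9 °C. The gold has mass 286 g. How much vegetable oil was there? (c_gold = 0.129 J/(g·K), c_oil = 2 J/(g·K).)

Let T be the final temperature. ΣQ_i = 0:
286×0.129×(33.9 − 341) + m×2×(33.9 − 29.1) = 0
9.6 m = 11330
m = 11330/9.6 ≈ 1180 g

m ≈ 1180 g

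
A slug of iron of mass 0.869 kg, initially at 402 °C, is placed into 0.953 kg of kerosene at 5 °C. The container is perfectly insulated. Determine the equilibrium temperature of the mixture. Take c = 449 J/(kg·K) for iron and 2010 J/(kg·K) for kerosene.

T_f ≈ 72.2 °C

T_f = Σ m_i c_i T_i / Σ m_i c_i:
T_f = (390.18·402 + 1915.5·5) / (390.18 + 1915.5)
    = 166430 / 2305.7 ≈ 72.18 °C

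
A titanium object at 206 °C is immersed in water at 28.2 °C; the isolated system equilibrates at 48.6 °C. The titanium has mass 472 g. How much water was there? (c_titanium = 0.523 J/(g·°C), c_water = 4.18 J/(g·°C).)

Net heat exchanged in the isolated system is zero:
472×0.523×(48.6 − 206) + m×4.18×(48.6 − 28.2) = 0
85.27 m = 38855
m = 38855/85.27 ≈ 455.7 g

m ≈ 456 g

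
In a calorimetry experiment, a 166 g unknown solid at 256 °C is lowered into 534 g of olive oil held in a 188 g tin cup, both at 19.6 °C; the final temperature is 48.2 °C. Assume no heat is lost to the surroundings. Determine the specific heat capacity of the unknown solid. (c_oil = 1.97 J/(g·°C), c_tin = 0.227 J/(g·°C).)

Setting the total heat transfer to zero:
166·c·(48.2 − 256) + 534·1.97·(48.2 − 19.6) + 188·0.227·(48.2 − 19.6) = 0
-34495 c = -31307
c = -31307/-34495 ≈ 0.9076 J/(g·°C)

c ≈ 0.908 J/(g·°C)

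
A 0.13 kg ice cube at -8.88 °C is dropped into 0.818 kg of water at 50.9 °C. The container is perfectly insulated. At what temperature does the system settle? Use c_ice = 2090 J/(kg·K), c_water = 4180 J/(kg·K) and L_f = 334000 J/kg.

Let T be the final temperature. ΣQ_i = 0:
warm ice to 0 °C: 0.13×2090×(0 − (-8.88)) = 2412.7; melt ice: 0.13×334000 = 43420; meltwater 0→T: 0.13×4180×T = 543.4 T; water: 3419.2(T − 50.9)
3962.6 T = 174039 − 45833 = 128207
T ≈ 32.35 °C. Since T > 0 °C, the all-ice-melts assumption holds.

T_f ≈ 32.4 °C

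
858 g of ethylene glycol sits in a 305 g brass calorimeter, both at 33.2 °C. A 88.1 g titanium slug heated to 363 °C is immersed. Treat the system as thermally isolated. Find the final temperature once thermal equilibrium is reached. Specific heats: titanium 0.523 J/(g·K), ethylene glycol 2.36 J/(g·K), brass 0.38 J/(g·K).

T_f ≈ 40.1 °C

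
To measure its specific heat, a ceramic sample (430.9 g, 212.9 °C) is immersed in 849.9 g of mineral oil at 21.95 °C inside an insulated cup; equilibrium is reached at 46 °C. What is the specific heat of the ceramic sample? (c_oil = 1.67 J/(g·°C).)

c ≈ 0.475 J/(g·°C)

Conservation of energy gives ΣQ = 0:
430.9×c×(46 − 212.9) + 849.9×1.67×(46 − 21.95) = 0
-71917 c = -34135
c = -34135/-71917 ≈ 0.4746 J/(g·°C)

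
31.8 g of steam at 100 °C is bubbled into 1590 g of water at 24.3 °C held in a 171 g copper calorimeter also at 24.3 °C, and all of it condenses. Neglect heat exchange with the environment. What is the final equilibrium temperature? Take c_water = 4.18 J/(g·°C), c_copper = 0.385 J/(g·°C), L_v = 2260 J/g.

T_f ≈ 36.3 °C

Heat gained plus heat lost sum to zero:
latent heat released on condensation: 31.8×2260 = 71868; condensed water 100 °C→T: 132.92(T − 100); original water: 6646.2(T − 24.3); copper cup: 171×0.385×(T − 24.3) = 65.84(T − 24.3)
6845 T = 71868 + 13292 + 163102 = 248263
T ≈ 36.27 °C — below 100 °C, confirming all the steam condensed.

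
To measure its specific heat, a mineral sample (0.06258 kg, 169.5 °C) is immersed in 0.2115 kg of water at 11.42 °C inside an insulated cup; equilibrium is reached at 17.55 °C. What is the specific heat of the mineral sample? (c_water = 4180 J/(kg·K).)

c ≈ 570 J/(kg·K)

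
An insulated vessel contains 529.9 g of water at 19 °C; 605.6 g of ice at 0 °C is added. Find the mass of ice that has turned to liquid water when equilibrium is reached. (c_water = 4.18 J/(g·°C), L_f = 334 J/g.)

Water can give up m c ΔT = 529.9×4.18×19 = 42085 J before reaching 0 °C.
Fully melting the ice requires m_ice L_f = 605.6×334 = 202270 J.
Since 42085 < 202270 J, not all the ice melts; equilibrium is at 0 °C.
m_melt = 42085 / L_f = 126 g.

m_melted ≈ 126 g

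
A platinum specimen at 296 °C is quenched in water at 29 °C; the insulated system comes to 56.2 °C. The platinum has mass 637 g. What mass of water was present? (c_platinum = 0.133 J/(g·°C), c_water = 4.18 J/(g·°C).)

m ≈ 179 g

Conservation of energy gives ΣQ = 0:
637×0.133×(56.2 − 296) + m×4.18×(56.2 − 29) = 0
113.7 m = 20316
m = 20316/113.7 ≈ 178.7 g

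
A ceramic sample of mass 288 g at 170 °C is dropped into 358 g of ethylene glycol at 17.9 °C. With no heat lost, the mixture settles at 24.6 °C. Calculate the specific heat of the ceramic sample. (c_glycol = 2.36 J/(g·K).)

c ≈ 0.135 J/(g·K)

Let T be the final temperature. ΣQ_i = 0:
288·c·(24.6 − 170) + 358·2.36·(24.6 − 17.9) = 0
-41875 c = -5660.7
c = -5660.7/-41875 ≈ 0.1352 J/(g·K)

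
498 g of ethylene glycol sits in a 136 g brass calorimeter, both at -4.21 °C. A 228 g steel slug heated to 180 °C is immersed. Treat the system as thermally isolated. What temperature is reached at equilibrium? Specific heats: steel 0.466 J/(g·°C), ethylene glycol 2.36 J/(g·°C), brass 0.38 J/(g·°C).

Setting the total heat transfer to zero:
228·0.466·(T − 180) + 498·2.36·(T − (-4.21)) + 136·0.38·(T − (-4.21)) = 0
106.25(T − 180) + 1175.3(T − (-4.21)) + 51.68(T − (-4.21)) = 0
1333.2 T = 13959
T = 13959/1333.2 ≈ 10.47 °C

T_f ≈ 10.5 °C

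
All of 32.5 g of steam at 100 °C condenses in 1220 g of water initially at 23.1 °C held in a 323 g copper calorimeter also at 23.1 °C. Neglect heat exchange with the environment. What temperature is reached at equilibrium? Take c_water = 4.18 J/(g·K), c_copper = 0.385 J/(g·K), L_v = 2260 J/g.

Net heat exchanged in the isolated system is zero:
steam→water at 100 °C releases m L_v = 32.5·2260 = 73450; condensate cools 100→T: 32.5·4.18·(T − 100) = 135.85(T − 100); water warms: 1220·4.18·(T − 23.1) = 5099.6(T − 23.1); cup: 124.36(T − 23.1)
5359.8 T = 73450 + 13585 + 120673 = 207708
T ≈ 38.75 °C, under the boiling point, so the assumption holds.

T_f ≈ 38.8 °C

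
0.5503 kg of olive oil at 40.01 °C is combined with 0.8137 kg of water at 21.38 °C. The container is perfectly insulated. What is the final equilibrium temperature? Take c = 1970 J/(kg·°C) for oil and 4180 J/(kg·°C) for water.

T_f ≈ 25.9 °C

Setting the total heat transfer to zero:
0.5503×1970×(T − 40.01) + 0.8137×4180×(T − 21.38) = 0
1084.1(T − 40.01) + 3401.3(T − 21.38) = 0
4485.4 T = 116094
T ≈ 25.88 °C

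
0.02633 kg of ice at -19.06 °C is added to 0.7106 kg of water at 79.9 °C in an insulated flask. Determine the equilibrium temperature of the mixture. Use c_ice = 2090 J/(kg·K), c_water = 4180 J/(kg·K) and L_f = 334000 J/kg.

Setting the total heat transfer to zero:
warm ice to 0 °C: 0.02633×2090×(0 − (-19.06)) = 1048.9
  latent heat to melt: 0.02633×334000 = 8794.2
  meltwater 0→T: 0.02633×4180×T = 110.06 T
  water: 2970.3(T − 79.9)
3080.4 T = 237328 − 9843.1 = 227485
T ≈ 73.85 °C (positive, so assuming full melt was valid).

T_f ≈ 73.8 °C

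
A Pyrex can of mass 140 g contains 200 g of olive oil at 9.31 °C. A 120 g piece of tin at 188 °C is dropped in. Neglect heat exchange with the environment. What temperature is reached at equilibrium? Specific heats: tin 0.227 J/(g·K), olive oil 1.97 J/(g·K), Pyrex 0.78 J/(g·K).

T_f ≈ 18.5 °C

Net heat exchanged in the isolated system is zero:
120×0.227×(T − 188) + 200×1.97×(T − 9.31) + 140×0.78×(T − 9.31) = 0
27.24(T − 188) + 394(T − 9.31) + 109.2(T − 9.31) = 0
(27.24 + 394 + 109.2) T = 27.24×188 + 394×9.31 + 109.2×9.31
T = 9805.9/530.44 ≈ 18.49 °C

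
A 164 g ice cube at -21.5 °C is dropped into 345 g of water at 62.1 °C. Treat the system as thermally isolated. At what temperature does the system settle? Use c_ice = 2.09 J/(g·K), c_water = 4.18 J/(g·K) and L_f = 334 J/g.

Taking heat into each body as positive, Σ m c ΔT = 0:
warm ice to 0 °C: 164·2.09·(0 − (-21.5)) = 7369.3
  fusion: m_ice L_f = 164·334 = 54776
  warm the meltwater: 685.52 T
  water cools: 345·4.18·(T − 62.1) = 1442.1(T − 62.1)
2127.6 T = 89554 − 62145 = 27409
T ≈ 12.88 °C. Since T > 0 °C, the all-ice-melts assumption holds.

T_f ≈ 12.9 °C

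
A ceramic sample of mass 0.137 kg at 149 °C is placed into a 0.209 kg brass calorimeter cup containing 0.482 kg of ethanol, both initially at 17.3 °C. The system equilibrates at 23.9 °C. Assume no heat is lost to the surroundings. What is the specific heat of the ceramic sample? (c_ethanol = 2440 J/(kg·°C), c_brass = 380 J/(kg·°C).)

Setting the total heat transfer to zero:
0.137·c·(23.9 − 149) + 0.482·2440·(23.9 − 17.3) + 0.209·380·(23.9 − 17.3) = 0
-17.14 c = -8286.3
c = -8286.3/-17.14 ≈ 483.5 J/(kg·°C)

c ≈ 483 J/(kg·°C)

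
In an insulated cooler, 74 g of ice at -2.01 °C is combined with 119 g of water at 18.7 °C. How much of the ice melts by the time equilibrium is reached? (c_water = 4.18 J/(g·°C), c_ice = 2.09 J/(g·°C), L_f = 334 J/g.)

m_melted ≈ 26.9 g

Cooling the water to 0 °C releases 119×4.18×18.7 = 9301.8 J.
Of that, 74×2.09×2.01 = 310.87 J goes to bring the ice to 0 °C, leaving 8990.9 J.
To melt every bit of ice: 74×334 = 24716 J.
Since 8990.9 < 24716 J, not all the ice melts; equilibrium is at 0 °C.
m_melted×334 = 8990.9  ⇒  m_melted ≈ 26.92 g.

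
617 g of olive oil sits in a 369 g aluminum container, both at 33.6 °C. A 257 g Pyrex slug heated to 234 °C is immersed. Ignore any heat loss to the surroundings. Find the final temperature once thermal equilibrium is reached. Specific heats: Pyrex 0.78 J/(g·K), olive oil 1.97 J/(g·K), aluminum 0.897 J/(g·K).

T_f ≈ 56.6 °C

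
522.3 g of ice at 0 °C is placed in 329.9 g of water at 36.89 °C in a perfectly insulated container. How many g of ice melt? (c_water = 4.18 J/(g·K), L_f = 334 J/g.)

Cooling the water to 0 °C releases 329.9·4.18·36.89 = 50871 J.
Fully melting the ice requires m_ice L_f = 522.3·334 = 174448 J.
That's not enough to melt it all — equilibrium is at 0 °C with ice remaining.
Mass melted = 50871/334 ≈ 152.3 g.

m_melted ≈ 152 g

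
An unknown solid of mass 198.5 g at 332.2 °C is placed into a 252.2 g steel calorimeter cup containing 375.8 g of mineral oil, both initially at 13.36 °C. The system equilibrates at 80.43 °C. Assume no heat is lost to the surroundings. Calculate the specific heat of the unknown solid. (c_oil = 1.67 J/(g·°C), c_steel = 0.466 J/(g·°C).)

c ≈ 1 J/(g·°C)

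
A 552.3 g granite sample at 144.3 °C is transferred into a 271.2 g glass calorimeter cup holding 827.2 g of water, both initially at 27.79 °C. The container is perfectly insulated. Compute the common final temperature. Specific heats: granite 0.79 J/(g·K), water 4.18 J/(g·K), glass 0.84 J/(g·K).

Taking heat into each body as positive, Σ m c ΔT = 0:
552.3×0.79×(T − 144.3) + 827.2×4.18×(T − 27.79) + 271.2×0.84×(T − 27.79) = 0
436.32(T − 144.3) + 3457.7(T − 27.79) + 227.81(T − 27.79) = 0
(436.32 + 3457.7 + 227.81) T = 436.32×144.3 + 3457.7×27.79 + 227.81×27.79
T = 165381 / 4121.8 = 40.1 °C

T_f ≈ 40.1 °C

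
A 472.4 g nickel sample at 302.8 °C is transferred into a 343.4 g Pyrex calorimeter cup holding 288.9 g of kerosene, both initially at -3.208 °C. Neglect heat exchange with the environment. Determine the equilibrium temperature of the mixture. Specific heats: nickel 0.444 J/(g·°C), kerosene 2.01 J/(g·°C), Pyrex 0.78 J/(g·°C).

T_f ≈ 57.4 °C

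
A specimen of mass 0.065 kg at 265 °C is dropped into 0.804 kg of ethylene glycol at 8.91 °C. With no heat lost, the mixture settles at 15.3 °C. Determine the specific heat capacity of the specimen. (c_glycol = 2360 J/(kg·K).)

c ≈ 747 J/(kg·K)

m_s c (T_s − T_f) = m_glycol c_glycol (T_f − T_0):
0.065·c·(265 − 15.3) = 0.804·2360·(15.3 − 8.91)
16.23 c = 12125  ⇒  c ≈ 747 J/(kg·K)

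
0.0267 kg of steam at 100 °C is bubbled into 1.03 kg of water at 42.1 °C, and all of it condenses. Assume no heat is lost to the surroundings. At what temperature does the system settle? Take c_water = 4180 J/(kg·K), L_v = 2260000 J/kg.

Taking heat into each body as positive, Σ m c ΔT = 0:
latent heat released on condensation: 0.0267·2260000 = 60342; condensate cools 100→T: 0.0267·4180·(T − 100) = 111.61(T − 100); water warms: 1.03·4180·(T − 42.1) = 4305.4(T − 42.1)
4417 T = 60342 + 11161 + 181257 = 252760
T ≈ 57.22 °C (< 100 °C, so full condensation is consistent).

T_f ≈ 57.2 °C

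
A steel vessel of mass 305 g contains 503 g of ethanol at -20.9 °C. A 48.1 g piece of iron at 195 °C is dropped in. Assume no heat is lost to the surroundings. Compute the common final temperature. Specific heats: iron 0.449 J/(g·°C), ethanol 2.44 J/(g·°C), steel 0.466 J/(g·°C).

T_f ≈ -17.5 °C

T_f is the heat-capacity-weighted average of the initial temperatures:
T_f = (21.6·195 + 1227.3·(-20.9) + 142.13·(-20.9)) / (21.6 + 1227.3 + 142.13)
    = -24410 / 1391 ≈ -17.55 °C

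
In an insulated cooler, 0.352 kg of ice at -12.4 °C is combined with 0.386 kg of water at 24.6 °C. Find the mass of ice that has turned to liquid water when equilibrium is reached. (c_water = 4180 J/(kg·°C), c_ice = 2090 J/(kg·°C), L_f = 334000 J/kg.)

Cooling the water to 0 °C releases 0.386×4180×24.6 = 39692 J.
Warming the ice to 0 °C takes 0.352×2090×12.4 = 9122.4 J, leaving 30569 J for melting.
To melt every bit of ice: 0.352×334000 = 117568 J.
30569 J < 117568 J, so only part of the ice melts and the system sits at 0 °C.
m_melt = 30569 / L_f = 0.09152 kg.

m_melted ≈ 0.0915 kg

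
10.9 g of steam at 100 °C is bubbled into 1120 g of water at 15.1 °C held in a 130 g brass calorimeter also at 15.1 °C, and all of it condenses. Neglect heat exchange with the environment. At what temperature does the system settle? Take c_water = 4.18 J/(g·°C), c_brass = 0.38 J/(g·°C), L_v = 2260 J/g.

T_f ≈ 21.1 °C

Setting the total heat transfer to zero:
steam→water at 100 °C releases m L_v = 10.9·2260 = 24634
  condensed water 100 °C→T: 45.56(T − 100)
  original water: 4681.6(T − 15.1)
  brass cup: 130·0.38·(T − 15.1) = 49.4(T − 15.1)
4776.6 T = 24634 + 4556.2 + 71438 = 100628
T ≈ 21.07 °C — below 100 °C, confirming all the steam condensed.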